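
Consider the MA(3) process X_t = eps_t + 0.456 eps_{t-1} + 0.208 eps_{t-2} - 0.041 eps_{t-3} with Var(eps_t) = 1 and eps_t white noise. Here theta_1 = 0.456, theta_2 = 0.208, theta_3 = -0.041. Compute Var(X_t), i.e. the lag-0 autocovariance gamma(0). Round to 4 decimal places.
\gamma(0) = 1.2529

For an MA(q) process X_t = eps_t + sum_i theta_i eps_{t-i} with
Var(eps_t) = sigma^2, the variance is
  gamma(0) = sigma^2 * (1 + sum_i theta_i^2).
  sum_i theta_i^2 = (0.456)^2 + (0.208)^2 + (-0.041)^2 = 0.207936 + 0.043264 + 0.001681 = 0.252881.
  gamma(0) = 1 * (1 + 0.252881) = 1 * 1.252881 = 1.252881, which rounds to 1.2529.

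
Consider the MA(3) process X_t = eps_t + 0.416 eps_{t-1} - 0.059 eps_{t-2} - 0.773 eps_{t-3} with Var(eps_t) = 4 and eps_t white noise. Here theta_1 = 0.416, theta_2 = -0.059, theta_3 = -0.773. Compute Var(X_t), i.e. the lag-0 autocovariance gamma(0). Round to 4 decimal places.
\gamma(0) = 7.0963

For an MA(q) process X_t = eps_t + sum_i theta_i eps_{t-i} with
Var(eps_t) = sigma^2, the variance is
  gamma(0) = sigma^2 * (1 + sum_i theta_i^2).
  sum_i theta_i^2 = (0.416)^2 + (-0.059)^2 + (-0.773)^2 = 0.173056 + 0.003481 + 0.597529 = 0.774066.
  gamma(0) = 4 * (1 + 0.774066) = 4 * 1.774066 = 7.096264, which rounds to 7.0963.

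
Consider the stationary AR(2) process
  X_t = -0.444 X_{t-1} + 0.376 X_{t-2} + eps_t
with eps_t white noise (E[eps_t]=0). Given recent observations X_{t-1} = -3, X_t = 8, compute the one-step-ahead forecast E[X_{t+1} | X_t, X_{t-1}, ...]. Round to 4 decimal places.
E[X_{t+1} \mid \mathcal F_t] = -4.6800

For an AR(p) model X_t = c + sum_i phi_i X_{t-i} + eps_t, the
one-step-ahead conditional mean is
  E[X_{t+1} | X_t, ...] = c + sum_i phi_i X_{t+1-i}.
Substitute known values:
  E[X_{t+1} | ...] = (-0.444) * (8) + (0.376) * (-3)
                   = -4.6800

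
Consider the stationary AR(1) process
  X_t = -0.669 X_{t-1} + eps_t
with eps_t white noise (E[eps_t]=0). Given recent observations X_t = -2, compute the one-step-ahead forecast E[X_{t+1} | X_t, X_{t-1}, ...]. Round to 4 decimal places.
E[X_{t+1} \mid \mathcal F_t] = 1.3380

For an AR(p) model X_t = c + sum_i phi_i X_{t-i} + eps_t, the
one-step-ahead conditional mean is
  E[X_{t+1} | X_t, ...] = c + sum_i phi_i X_{t+1-i}.
Substitute known values:
  E[X_{t+1} | ...] = (-0.669) * (-2)
                   = 1.3380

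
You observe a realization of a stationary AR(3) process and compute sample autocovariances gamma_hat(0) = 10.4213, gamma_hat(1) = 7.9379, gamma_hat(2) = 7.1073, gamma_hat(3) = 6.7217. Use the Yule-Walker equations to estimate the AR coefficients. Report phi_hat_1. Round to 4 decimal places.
\hat\phi_{1} = 0.5360

The Yule-Walker equations for an AR(p) process read, in matrix form,
  Gamma_p phi = r_p,   with   (Gamma_p)_{ij} = gamma(|i - j|),
                       (r_p)_i = gamma(i),   i,j = 1..p.
Substitute the sample gammas (Toeplitz matrix and right-hand side of size 3):
  Gamma_p = [[10.4213, 7.9379, 7.1073], [7.9379, 10.4213, 7.9379], [7.1073, 7.9379, 10.4213]]
  r_p     = [7.9379, 7.1073, 6.7217]
Written out (R1..R3):
  (R1) 10.4213 phi_1 + 7.9379 phi_2 + 7.1073 phi_3 = 7.9379
  (R2) 7.9379 phi_1 + 10.4213 phi_2 + 7.9379 phi_3 = 7.1073
  (R3) 7.1073 phi_1 + 7.9379 phi_2 + 10.4213 phi_3 = 6.7217
Gaussian elimination:
  R2 <- R2 - (7.9379/10.4213) R1 = R2 - (0.7617) R1:  4.375005 phi_2 + 2.524272 phi_3 = 1.061005
  R3 <- R3 - (7.1073/10.4213) R1 = R3 - (0.681997) R1:  2.524272 phi_2 + 5.57414 phi_3 = 1.308072
  R3 <- R3 - (2.524272/4.375005) R2 = R3 - (0.576976) R2:  4.117695 phi_3 = 0.695898
Back-substitution:
  phi_hat_3 = 0.695898 / 4.117695 = 0.169002
  phi_hat_2 = (1.061005 - (2.524272)(0.169002)) / 4.375005 = 0.145005
  phi_hat_1 = (7.9379 - (7.9379)(0.145005) - (7.1073)(0.169002)) / 10.4213 = 0.53599
So phi_hat = [0.5360, 0.1450, 0.1690].
Therefore phi_hat_1 = 0.5360.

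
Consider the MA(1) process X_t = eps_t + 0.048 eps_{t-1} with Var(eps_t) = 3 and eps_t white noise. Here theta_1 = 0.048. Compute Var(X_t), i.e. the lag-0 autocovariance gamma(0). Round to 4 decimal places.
\gamma(0) = 3.0069

For an MA(q) process X_t = eps_t + sum_i theta_i eps_{t-i} with
Var(eps_t) = sigma^2, the variance is
  gamma(0) = sigma^2 * (1 + sum_i theta_i^2).
  sum_i theta_i^2 = (0.048)^2 = 0.002304.
  gamma(0) = 3 * (1 + 0.002304) = 3 * 1.002304 = 3.006912, which rounds to 3.0069.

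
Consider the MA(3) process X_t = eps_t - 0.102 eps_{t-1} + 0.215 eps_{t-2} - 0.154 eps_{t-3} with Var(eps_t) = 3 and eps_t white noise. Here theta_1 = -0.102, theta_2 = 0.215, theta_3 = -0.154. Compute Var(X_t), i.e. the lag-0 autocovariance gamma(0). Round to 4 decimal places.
\gamma(0) = 3.2410

For an MA(q) process X_t = eps_t + sum_i theta_i eps_{t-i} with
Var(eps_t) = sigma^2, the variance is
  gamma(0) = sigma^2 * (1 + sum_i theta_i^2).
  sum_i theta_i^2 = (-0.102)^2 + (0.215)^2 + (-0.154)^2 = 0.010404 + 0.046225 + 0.023716 = 0.080345.
  gamma(0) = 3 * (1 + 0.080345) = 3 * 1.080345 = 3.241035, which rounds to 3.2410.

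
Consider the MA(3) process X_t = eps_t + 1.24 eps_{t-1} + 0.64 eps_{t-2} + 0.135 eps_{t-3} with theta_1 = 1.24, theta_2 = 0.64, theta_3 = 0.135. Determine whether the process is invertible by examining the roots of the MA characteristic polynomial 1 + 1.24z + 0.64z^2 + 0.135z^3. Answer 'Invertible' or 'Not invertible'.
\text{Invertible}

The MA(q) characteristic polynomial is P(z) = 1 + 1.24z + 0.64z^2 + 0.135z^3.
Invertibility requires all roots to lie outside the unit circle, i.e. |z| > 1 for every root.
Degree 3: look for a simple real root z0 first, then factor out (1 - z/z0) and solve the remaining quadratic.
Testing z0 = -2: P(-2) = 1 + (1.24)(-2) + (0.64)(-2)^2 + (0.135)(-2)^3
  = 1 + (-2.48) + (2.56) + (-1.08) = 0.  So z_0 = -2 is a root, |z_0| = 2.
Divide out the factor (1 + 0.5 z) = (1 - z/z0) (since 1/z0 = -0.5):
  P(z) = (1 + 0.5 z)(1 + (0.74) z + (0.27) z^2)
  [check: z-coef 0.74 - (-0.5) = 1.24; z^2-coef 0.27 - (-0.5)(0.74) = 0.64; z^3-coef -(-0.5)(0.27) = 0.135.]
Remaining roots from the quadratic factor 1 + (0.74) z + (0.27) z^2:
  Set 1 + (0.74) z + (0.27) z^2 = 0, i.e. a z^2 + b z + c = 0 with a = 0.27, b = 0.74, c = 1.
  Discriminant D = b^2 - 4ac = (0.74)^2 - 4*(0.27)*1 = 0.5476 - (1.08) = -0.5324.
  D < 0, so the roots are the complex-conjugate pair z = (-b +/- i sqrt(-D)) / (2a) = -1.3704 +/- 1.3512i.
  For a conjugate pair |z|^2 = z * conj(z) = (product of roots) = c/a = 1/(0.27) = 3.703704, so |z| = sqrt(3.703704) = 1.9245 for both roots.
Moduli of all roots: 2.0000, 1.9245, 1.9245.
All moduli strictly greater than 1? Yes.
Verdict: Invertible.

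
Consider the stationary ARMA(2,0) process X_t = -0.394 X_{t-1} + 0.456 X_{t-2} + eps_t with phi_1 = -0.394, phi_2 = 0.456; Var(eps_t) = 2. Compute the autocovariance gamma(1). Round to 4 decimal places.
\gamma(1) = -3.8465

Multiply the model equation by X_{t-k} and take expectations. With theta_0 = psi_0 = 1 and psi_j the MA(infinity) weights, this gives
  gamma(k) - sum_i phi_i gamma(k-i) = c_k,
  c_k = sigma^2 * sum_{j=k..q} theta_j psi_{j-k}   (c_k = 0 for k > q),
using gamma(-m) = gamma(m).
Pure AR (q = 0): c_0 = sigma^2 = 2, c_k = 0 for k >= 1.
Equations for k = 0, 1, 2 (AR order 2, c_2 = 0):
  (E0) gamma(0) = phi_1 gamma(1) + phi_2 gamma(2) + c_0
  (E1) gamma(1) = phi_1 gamma(0) + phi_2 gamma(1) + c_1
  (E2) gamma(2) = phi_1 gamma(1) + phi_2 gamma(0)
From (E1): gamma(1) = A gamma(0) + B with
  A = phi_1 / (1 - phi_2) = -0.394 / 0.544 = -0.724265,   B = c_1 / (1 - phi_2) = 0 / 0.544 = 0.
Insert (E2) into (E0): gamma(0) (1 - phi_2^2) = phi_1 (1 + phi_2) gamma(1) + c_0.
  phi_1 (1 + phi_2) = (-0.394)(1.456) = -0.573664,   1 - phi_2^2 = 0.792064.
Replace gamma(1) by A gamma(0) + B and collect gamma(0):
  gamma(0) [0.792064 - (-0.573664)(-0.724265)] = c_0 = 2
  gamma(0) * 0.376579 = 2
  gamma(0) = 2 / 0.376579 = 5.310965.
  gamma(1) = A gamma(0) = (-0.724265)(5.310965) = -3.846544.
Therefore gamma(1) = -3.8465 (to 4 decimal places).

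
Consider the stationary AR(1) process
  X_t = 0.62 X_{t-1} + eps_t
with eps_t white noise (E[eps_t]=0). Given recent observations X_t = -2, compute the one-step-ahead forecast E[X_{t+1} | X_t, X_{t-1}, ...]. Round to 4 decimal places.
E[X_{t+1} \mid \mathcal F_t] = -1.2400

For an AR(p) model X_t = c + sum_i phi_i X_{t-i} + eps_t, the
one-step-ahead conditional mean is
  E[X_{t+1} | X_t, ...] = c + sum_i phi_i X_{t+1-i}.
Substitute known values:
  E[X_{t+1} | ...] = (0.62) * (-2)
                   = -1.2400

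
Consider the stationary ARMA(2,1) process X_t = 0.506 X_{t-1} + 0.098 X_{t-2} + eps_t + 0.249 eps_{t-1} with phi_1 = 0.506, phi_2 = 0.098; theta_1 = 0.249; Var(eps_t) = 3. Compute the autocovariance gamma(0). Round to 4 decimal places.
\gamma(0) = 5.9289

Multiply the model equation by X_{t-k} and take expectations. With theta_0 = psi_0 = 1 and psi_j the MA(infinity) weights, this gives
  gamma(k) - sum_i phi_i gamma(k-i) = c_k,
  c_k = sigma^2 * sum_{j=k..q} theta_j psi_{j-k}   (c_k = 0 for k > q),
using gamma(-m) = gamma(m).
psi-weights needed (psi_j = theta_j + sum_i phi_i psi_{j-i}):
  psi_1 = theta_1 + phi_1 = 0.249 + (0.506) = 0.755
Right-hand sides:
  c_0 = sigma^2 (1 + theta_1 psi_1) = 3 * (1 + (0.249)(0.755)) = 3 * 1.187995 = 3.563985
  c_1 = sigma^2 theta_1 = 3 * (0.249) = 0.747
  c_2 = 0
Equations for k = 0, 1, 2 (AR order 2, c_2 = 0):
  (E0) gamma(0) = phi_1 gamma(1) + phi_2 gamma(2) + c_0
  (E1) gamma(1) = phi_1 gamma(0) + phi_2 gamma(1) + c_1
  (E2) gamma(2) = phi_1 gamma(1) + phi_2 gamma(0)
From (E1): gamma(1) = A gamma(0) + B with
  A = phi_1 / (1 - phi_2) = 0.506 / 0.902 = 0.560976,   B = c_1 / (1 - phi_2) = 0.747 / 0.902 = 0.82816.
Insert (E2) into (E0): gamma(0) (1 - phi_2^2) = phi_1 (1 + phi_2) gamma(1) + c_0.
  phi_1 (1 + phi_2) = (0.506)(1.098) = 0.555588,   1 - phi_2^2 = 0.990396.
Replace gamma(1) by A gamma(0) + B and collect gamma(0):
  gamma(0) [0.990396 - (0.555588)(0.560976)] = (0.555588)(0.82816) + 3.563985
  gamma(0) * 0.678725 = 4.024101
  gamma(0) = 4.024101 / 0.678725 = 5.928914.
Therefore gamma(0) = 5.9289 (to 4 decimal places).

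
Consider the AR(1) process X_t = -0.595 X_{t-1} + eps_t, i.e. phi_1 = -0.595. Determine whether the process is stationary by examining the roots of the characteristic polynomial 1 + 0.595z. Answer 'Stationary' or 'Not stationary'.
\text{Stationary}

The AR(p) characteristic polynomial is P(z) = 1 + 0.595z.
Stationarity requires all roots to lie outside the unit circle, i.e. |z| > 1 for every root.
This is linear in z: 1 + (0.595) z = 0  =>  z = -1/(0.595) = -1.680672,  |z| = 1.680672.
Moduli of all roots: 1.6807.
All moduli strictly greater than 1? Yes.
Verdict: Stationary.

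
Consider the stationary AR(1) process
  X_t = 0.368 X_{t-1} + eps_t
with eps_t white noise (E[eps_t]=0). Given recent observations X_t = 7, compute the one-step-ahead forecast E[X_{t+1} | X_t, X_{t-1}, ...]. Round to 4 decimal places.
E[X_{t+1} \mid \mathcal F_t] = 2.5760

For an AR(p) model X_t = c + sum_i phi_i X_{t-i} + eps_t, the
one-step-ahead conditional mean is
  E[X_{t+1} | X_t, ...] = c + sum_i phi_i X_{t+1-i}.
Substitute known values:
  E[X_{t+1} | ...] = (0.368) * (7)
                   = 2.5760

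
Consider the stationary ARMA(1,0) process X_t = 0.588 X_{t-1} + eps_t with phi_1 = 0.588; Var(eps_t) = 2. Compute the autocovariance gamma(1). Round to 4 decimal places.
\gamma(1) = 1.7975

Multiply the model equation by X_{t-k} and take expectations. With theta_0 = psi_0 = 1 and psi_j the MA(infinity) weights, this gives
  gamma(k) - sum_i phi_i gamma(k-i) = c_k,
  c_k = sigma^2 * sum_{j=k..q} theta_j psi_{j-k}   (c_k = 0 for k > q),
using gamma(-m) = gamma(m).
Pure AR (q = 0): c_0 = sigma^2 = 2, c_k = 0 for k >= 1.
Equations for k = 0 and k = 1 (AR order 1):
  gamma(0) = phi_1 gamma(1) + c_0
  gamma(1) = phi_1 gamma(0) + c_1
Substituting the second into the first: gamma(0) (1 - phi_1^2) = c_0 + phi_1 c_1, so
  gamma(0) = c_0 / (1 - phi_1^2) = 2 / (1 - (0.588)^2) = 2 / 0.654256 = 3.056907.
  gamma(1) = phi_1 gamma(0) = (0.588)(3.056907) = 1.797462.
Therefore gamma(1) = 1.7975 (to 4 decimal places).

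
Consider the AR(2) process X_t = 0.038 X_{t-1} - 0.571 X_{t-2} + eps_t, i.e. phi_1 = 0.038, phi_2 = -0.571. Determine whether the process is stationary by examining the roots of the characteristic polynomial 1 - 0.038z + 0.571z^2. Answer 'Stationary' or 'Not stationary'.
\text{Stationary}

The AR(p) characteristic polynomial is P(z) = 1 - 0.038z + 0.571z^2.
Stationarity requires all roots to lie outside the unit circle, i.e. |z| > 1 for every root.
Set 1 + (-0.038) z + (0.571) z^2 = 0, i.e. a z^2 + b z + c = 0 with a = 0.571, b = -0.038, c = 1.
Discriminant D = b^2 - 4ac = (-0.038)^2 - 4*(0.571)*1 = 0.001444 - (2.284) = -2.282556.
D < 0, so the roots are the complex-conjugate pair z = (-b +/- i sqrt(-D)) / (2a) = 0.0333 +/- 1.323i.
For a conjugate pair |z|^2 = z * conj(z) = (product of roots) = c/a = 1/(0.571) = 1.751313, so |z| = sqrt(1.751313) = 1.3234 for both roots.
Moduli of all roots: 1.3234, 1.3234.
All moduli strictly greater than 1? Yes.
Verdict: Stationary.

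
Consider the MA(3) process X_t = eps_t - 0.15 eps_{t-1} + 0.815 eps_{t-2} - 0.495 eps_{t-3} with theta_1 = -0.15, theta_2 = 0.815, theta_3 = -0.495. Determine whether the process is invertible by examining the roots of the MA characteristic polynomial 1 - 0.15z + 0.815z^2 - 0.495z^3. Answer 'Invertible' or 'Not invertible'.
\text{Invertible}

The MA(q) characteristic polynomial is P(z) = 1 - 0.15z + 0.815z^2 - 0.495z^3.
Invertibility requires all roots to lie outside the unit circle, i.e. |z| > 1 for every root.
Degree 3: look for a simple real root z0 first, then factor out (1 - z/z0) and solve the remaining quadratic.
Testing z0 = 2: P(2) = 1 + (-0.15)(2) + (0.815)(2)^2 + (-0.495)(2)^3
  = 1 + (-0.3) + (3.26) + (-3.96) = 0.  So z_0 = 2 is a root, |z_0| = 2.
Divide out the factor (1 - 0.5 z) = (1 - z/z0) (since 1/z0 = 0.5):
  P(z) = (1 - 0.5 z)(1 + (0.35) z + (0.99) z^2)
  [check: z-coef 0.35 - (0.5) = -0.15; z^2-coef 0.99 - (0.5)(0.35) = 0.815; z^3-coef -(0.5)(0.99) = -0.495.]
Remaining roots from the quadratic factor 1 + (0.35) z + (0.99) z^2:
  Set 1 + (0.35) z + (0.99) z^2 = 0, i.e. a z^2 + b z + c = 0 with a = 0.99, b = 0.35, c = 1.
  Discriminant D = b^2 - 4ac = (0.35)^2 - 4*(0.99)*1 = 0.1225 - (3.96) = -3.8375.
  D < 0, so the roots are the complex-conjugate pair z = (-b +/- i sqrt(-D)) / (2a) = -0.1768 +/- 0.9894i.
  For a conjugate pair |z|^2 = z * conj(z) = (product of roots) = c/a = 1/(0.99) = 1.010101, so |z| = sqrt(1.010101) = 1.005 for both roots.
Moduli of all roots: 2.0000, 1.0050, 1.0050.
All moduli strictly greater than 1? Yes.
Verdict: Invertible.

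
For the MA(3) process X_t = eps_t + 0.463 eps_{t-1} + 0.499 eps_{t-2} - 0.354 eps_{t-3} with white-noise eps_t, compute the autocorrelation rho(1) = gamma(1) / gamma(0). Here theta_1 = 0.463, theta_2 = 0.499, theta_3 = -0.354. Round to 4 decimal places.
\rho(1) = 0.3257

For an MA(q) process with theta_0 = 1, the autocovariance is
  gamma(k) = sigma^2 * sum_{i=0..q-k} theta_i * theta_{i+k},
and rho(k) = gamma(k) / gamma(0). Sigma^2 cancels.
  numerator   = (1)*(0.463) + (0.463)*(0.499) + (0.499)*(-0.354) = 0.517391.
  denominator = (1)^2 + (0.463)^2 + (0.499)^2 + (-0.354)^2 = 1.588686.
  rho(1) = 0.517391 / 1.588686 = 0.3257.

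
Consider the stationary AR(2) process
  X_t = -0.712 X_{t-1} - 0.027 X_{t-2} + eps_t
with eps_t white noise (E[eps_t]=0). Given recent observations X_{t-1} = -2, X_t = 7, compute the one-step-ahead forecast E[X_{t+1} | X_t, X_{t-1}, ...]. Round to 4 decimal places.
E[X_{t+1} \mid \mathcal F_t] = -4.9300

For an AR(p) model X_t = c + sum_i phi_i X_{t-i} + eps_t, the
one-step-ahead conditional mean is
  E[X_{t+1} | X_t, ...] = c + sum_i phi_i X_{t+1-i}.
Substitute known values:
  E[X_{t+1} | ...] = (-0.712) * (7) + (-0.027) * (-2)
                   = -4.9300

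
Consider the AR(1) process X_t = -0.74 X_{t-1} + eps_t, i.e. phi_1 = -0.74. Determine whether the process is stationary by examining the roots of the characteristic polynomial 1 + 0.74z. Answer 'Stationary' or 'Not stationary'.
\text{Stationary}

The AR(p) characteristic polynomial is P(z) = 1 + 0.74z.
Stationarity requires all roots to lie outside the unit circle, i.e. |z| > 1 for every root.
This is linear in z: 1 + (0.74) z = 0  =>  z = -1/(0.74) = -1.351351,  |z| = 1.351351.
Moduli of all roots: 1.3514.
All moduli strictly greater than 1? Yes.
Verdict: Stationary.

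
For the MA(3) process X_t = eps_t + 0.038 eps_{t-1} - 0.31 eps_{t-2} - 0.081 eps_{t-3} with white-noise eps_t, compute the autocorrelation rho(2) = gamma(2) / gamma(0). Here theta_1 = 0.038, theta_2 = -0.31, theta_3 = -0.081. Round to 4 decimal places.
\rho(2) = -0.2836

For an MA(q) process with theta_0 = 1, the autocovariance is
  gamma(k) = sigma^2 * sum_{i=0..q-k} theta_i * theta_{i+k},
and rho(k) = gamma(k) / gamma(0). Sigma^2 cancels.
  numerator   = (1)*(-0.31) + (0.038)*(-0.081) = -0.313078.
  denominator = (1)^2 + (0.038)^2 + (-0.31)^2 + (-0.081)^2 = 1.104105.
  rho(2) = -0.313078 / 1.104105 = -0.2836.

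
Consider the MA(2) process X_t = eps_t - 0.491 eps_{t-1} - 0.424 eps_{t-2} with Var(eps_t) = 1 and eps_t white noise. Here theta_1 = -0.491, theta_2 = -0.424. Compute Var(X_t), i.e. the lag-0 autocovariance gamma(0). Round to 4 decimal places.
\gamma(0) = 1.4209

For an MA(q) process X_t = eps_t + sum_i theta_i eps_{t-i} with
Var(eps_t) = sigma^2, the variance is
  gamma(0) = sigma^2 * (1 + sum_i theta_i^2).
  sum_i theta_i^2 = (-0.491)^2 + (-0.424)^2 = 0.241081 + 0.179776 = 0.420857.
  gamma(0) = 1 * (1 + 0.420857) = 1 * 1.420857 = 1.420857, which rounds to 1.4209.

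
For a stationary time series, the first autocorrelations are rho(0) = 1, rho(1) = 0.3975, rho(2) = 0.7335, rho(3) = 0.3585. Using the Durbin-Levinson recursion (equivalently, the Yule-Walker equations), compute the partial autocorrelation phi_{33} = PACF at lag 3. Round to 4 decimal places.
\phi_{33} = -0.0122

The PACF at lag k is phi_{kk}, the last component of the solution
to the Yule-Walker system G_k phi = r_k where
  (G_k)_{ij} = rho(|i - j|), (r_k)_i = rho(i), i,j = 1..k.
Equivalently, Durbin-Levinson gives phi_{kk} iteratively:
  phi_{11} = rho(1)
  phi_{kk} = [rho(k) - sum_{j=1..k-1} phi_{k-1,j} rho(k-j)]
            / [1 - sum_{j=1..k-1} phi_{k-1,j} rho(j)],
  phi_{k,j} = phi_{k-1,j} - phi_{kk} phi_{k-1,k-j},  j = 1..k-1.
Step k = 1:
  phi_11 = rho(1) = 0.3975.
Step k = 2:
  phi_22 = [rho(2) - phi_11 rho(1)] / [1 - phi_11 rho(1)] = [0.7335 - (0.3975)(0.3975)] / [1 - (0.3975)(0.3975)]
         = 0.57549375 / 0.84199375 = 0.683489.
  Update: phi_21 = phi_11 - phi_22 phi_11 = 0.3975 - (0.683489)(0.3975) = 0.125813.
Step k = 3:
  phi_33 = [rho(3) - phi_21 rho(2) - phi_22 rho(1)] / [1 - phi_21 rho(1) - phi_22 rho(2)]
    numerator   = 0.3585 - (0.125813)(0.7335) - (0.683489)(0.3975) = -0.00547084
    denominator = 1 - (0.125813)(0.3975) - (0.683489)(0.7335) = 0.44864991
  phi_33 = -0.00547084 / 0.44864991 = -0.0122.
Therefore phi_{33} = -0.0122.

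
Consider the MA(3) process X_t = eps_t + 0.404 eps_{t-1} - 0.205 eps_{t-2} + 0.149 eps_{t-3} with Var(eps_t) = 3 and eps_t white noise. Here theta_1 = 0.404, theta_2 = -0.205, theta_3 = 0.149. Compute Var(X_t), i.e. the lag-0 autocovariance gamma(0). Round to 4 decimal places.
\gamma(0) = 3.6823

For an MA(q) process X_t = eps_t + sum_i theta_i eps_{t-i} with
Var(eps_t) = sigma^2, the variance is
  gamma(0) = sigma^2 * (1 + sum_i theta_i^2).
  sum_i theta_i^2 = (0.404)^2 + (-0.205)^2 + (0.149)^2 = 0.163216 + 0.042025 + 0.022201 = 0.227442.
  gamma(0) = 3 * (1 + 0.227442) = 3 * 1.227442 = 3.682326, which rounds to 3.6823.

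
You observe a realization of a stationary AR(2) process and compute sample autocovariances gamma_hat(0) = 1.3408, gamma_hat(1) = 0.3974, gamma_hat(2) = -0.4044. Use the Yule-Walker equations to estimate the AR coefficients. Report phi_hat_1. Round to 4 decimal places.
\hat\phi_{1} = 0.4229

The Yule-Walker equations for an AR(p) process read, in matrix form,
  Gamma_p phi = r_p,   with   (Gamma_p)_{ij} = gamma(|i - j|),
                       (r_p)_i = gamma(i),   i,j = 1..p.
Substitute the sample gammas (Toeplitz matrix and right-hand side of size 2):
  Gamma_p = [[1.3408, 0.3974], [0.3974, 1.3408]]
  r_p     = [0.3974, -0.4044]
Written out:
  1.3408 phi_1 + 0.3974 phi_2 = 0.3974
  0.3974 phi_1 + 1.3408 phi_2 = -0.4044
Solve by Cramer's rule:
  det = gamma(0)^2 - gamma(1)^2 = (1.3408)^2 - (0.3974)^2 = 1.79774464 - 0.15792676 = 1.63981788
  phi_hat_1 = [gamma(1) gamma(0) - gamma(1) gamma(2)] / det = [(0.3974)(1.3408) - (0.3974)(-0.4044)] / 1.63981788 = 0.69354248 / 1.63981788 = 0.4229
  phi_hat_2 = [gamma(0) gamma(2) - gamma(1)^2] / det = [(1.3408)(-0.4044) - (0.3974)^2] / 1.63981788 = -0.70014628 / 1.63981788 = -0.427
So phi_hat = [0.4229, -0.4270].
Therefore phi_hat_1 = 0.4229.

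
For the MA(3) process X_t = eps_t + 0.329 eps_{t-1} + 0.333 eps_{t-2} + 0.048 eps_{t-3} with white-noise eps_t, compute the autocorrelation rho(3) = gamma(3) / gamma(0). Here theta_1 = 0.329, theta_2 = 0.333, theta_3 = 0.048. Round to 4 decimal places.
\rho(3) = 0.0393

For an MA(q) process with theta_0 = 1, the autocovariance is
  gamma(k) = sigma^2 * sum_{i=0..q-k} theta_i * theta_{i+k},
and rho(k) = gamma(k) / gamma(0). Sigma^2 cancels.
  numerator   = (1)*(0.048) = 0.048.
  denominator = (1)^2 + (0.329)^2 + (0.333)^2 + (0.048)^2 = 1.221434.
  rho(3) = 0.048 / 1.221434 = 0.0393.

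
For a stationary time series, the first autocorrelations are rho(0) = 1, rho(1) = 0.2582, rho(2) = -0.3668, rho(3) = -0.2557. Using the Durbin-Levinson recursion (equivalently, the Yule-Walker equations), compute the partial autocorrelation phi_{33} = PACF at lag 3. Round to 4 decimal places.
\phi_{33} = 0.0040

The PACF at lag k is phi_{kk}, the last component of the solution
to the Yule-Walker system G_k phi = r_k where
  (G_k)_{ij} = rho(|i - j|), (r_k)_i = rho(i), i,j = 1..k.
Equivalently, Durbin-Levinson gives phi_{kk} iteratively:
  phi_{11} = rho(1)
  phi_{kk} = [rho(k) - sum_{j=1..k-1} phi_{k-1,j} rho(k-j)]
            / [1 - sum_{j=1..k-1} phi_{k-1,j} rho(j)],
  phi_{k,j} = phi_{k-1,j} - phi_{kk} phi_{k-1,k-j},  j = 1..k-1.
Step k = 1:
  phi_11 = rho(1) = 0.2582.
Step k = 2:
  phi_22 = [rho(2) - phi_11 rho(1)] / [1 - phi_11 rho(1)] = [-0.3668 - (0.2582)(0.2582)] / [1 - (0.2582)(0.2582)]
         = -0.43346724 / 0.93333276 = -0.464429.
  Update: phi_21 = phi_11 - phi_22 phi_11 = 0.2582 - (-0.464429)(0.2582) = 0.378116.
Step k = 3:
  phi_33 = [rho(3) - phi_21 rho(2) - phi_22 rho(1)] / [1 - phi_21 rho(1) - phi_22 rho(2)]
    numerator   = -0.2557 - (0.378116)(-0.3668) - (-0.464429)(0.2582) = 0.00290852
    denominator = 1 - (0.378116)(0.2582) - (-0.464429)(-0.3668) = 0.7320178
  phi_33 = 0.00290852 / 0.7320178 = 0.004.
Therefore phi_{33} = 0.0040.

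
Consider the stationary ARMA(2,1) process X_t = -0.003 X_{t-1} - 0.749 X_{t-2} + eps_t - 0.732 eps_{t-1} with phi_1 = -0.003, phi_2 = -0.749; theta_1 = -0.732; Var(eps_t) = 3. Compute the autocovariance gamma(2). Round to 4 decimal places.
\gamma(2) = -7.8701

Multiply the model equation by X_{t-k} and take expectations. With theta_0 = psi_0 = 1 and psi_j the MA(infinity) weights, this gives
  gamma(k) - sum_i phi_i gamma(k-i) = c_k,
  c_k = sigma^2 * sum_{j=k..q} theta_j psi_{j-k}   (c_k = 0 for k > q),
using gamma(-m) = gamma(m).
psi-weights needed (psi_j = theta_j + sum_i phi_i psi_{j-i}):
  psi_1 = theta_1 + phi_1 = -0.732 + (-0.003) = -0.735
Right-hand sides:
  c_0 = sigma^2 (1 + theta_1 psi_1) = 3 * (1 + (-0.732)(-0.735)) = 3 * 1.53802 = 4.61406
  c_1 = sigma^2 theta_1 = 3 * (-0.732) = -2.196
  c_2 = 0
Equations for k = 0, 1, 2 (AR order 2, c_2 = 0):
  (E0) gamma(0) = phi_1 gamma(1) + phi_2 gamma(2) + c_0
  (E1) gamma(1) = phi_1 gamma(0) + phi_2 gamma(1) + c_1
  (E2) gamma(2) = phi_1 gamma(1) + phi_2 gamma(0)
From (E1): gamma(1) = A gamma(0) + B with
  A = phi_1 / (1 - phi_2) = -0.003 / 1.749 = -0.001715,   B = c_1 / (1 - phi_2) = -2.196 / 1.749 = -1.255575.
Insert (E2) into (E0): gamma(0) (1 - phi_2^2) = phi_1 (1 + phi_2) gamma(1) + c_0.
  phi_1 (1 + phi_2) = (-0.003)(0.251) = -0.000753,   1 - phi_2^2 = 0.438999.
Replace gamma(1) by A gamma(0) + B and collect gamma(0):
  gamma(0) [0.438999 - (-0.000753)(-0.001715)] = (-0.000753)(-1.255575) + 4.61406
  gamma(0) * 0.438998 = 4.615005
  gamma(0) = 4.615005 / 0.438998 = 10.512596.
  gamma(1) = A gamma(0) + B = (-0.001715)(10.512596) + (-1.255575) = -1.273607.
  gamma(2) = phi_1 gamma(1) + phi_2 gamma(0) = (-0.003)(-1.273607) + (-0.749)(10.512596) = -7.870113.
Therefore gamma(2) = -7.8701 (to 4 decimal places).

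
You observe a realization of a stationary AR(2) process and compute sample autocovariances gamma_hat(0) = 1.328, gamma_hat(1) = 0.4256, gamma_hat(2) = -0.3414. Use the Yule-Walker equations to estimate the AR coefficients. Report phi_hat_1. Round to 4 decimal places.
\hat\phi_{1} = 0.4490

The Yule-Walker equations for an AR(p) process read, in matrix form,
  Gamma_p phi = r_p,   with   (Gamma_p)_{ij} = gamma(|i - j|),
                       (r_p)_i = gamma(i),   i,j = 1..p.
Substitute the sample gammas (Toeplitz matrix and right-hand side of size 2):
  Gamma_p = [[1.328, 0.4256], [0.4256, 1.328]]
  r_p     = [0.4256, -0.3414]
Written out:
  1.328 phi_1 + 0.4256 phi_2 = 0.4256
  0.4256 phi_1 + 1.328 phi_2 = -0.3414
Solve by Cramer's rule:
  det = gamma(0)^2 - gamma(1)^2 = (1.328)^2 - (0.4256)^2 = 1.763584 - 0.18113536 = 1.58244864
  phi_hat_1 = [gamma(1) gamma(0) - gamma(1) gamma(2)] / det = [(0.4256)(1.328) - (0.4256)(-0.3414)] / 1.58244864 = 0.71049664 / 1.58244864 = 0.449
  phi_hat_2 = [gamma(0) gamma(2) - gamma(1)^2] / det = [(1.328)(-0.3414) - (0.4256)^2] / 1.58244864 = -0.63451456 / 1.58244864 = -0.401
So phi_hat = [0.4490, -0.4010].
Therefore phi_hat_1 = 0.4490.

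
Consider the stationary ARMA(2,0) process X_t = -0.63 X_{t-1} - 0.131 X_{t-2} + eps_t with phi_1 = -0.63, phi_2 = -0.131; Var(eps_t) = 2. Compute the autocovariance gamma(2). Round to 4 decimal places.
\gamma(2) = 0.6489

Multiply the model equation by X_{t-k} and take expectations. With theta_0 = psi_0 = 1 and psi_j the MA(infinity) weights, this gives
  gamma(k) - sum_i phi_i gamma(k-i) = c_k,
  c_k = sigma^2 * sum_{j=k..q} theta_j psi_{j-k}   (c_k = 0 for k > q),
using gamma(-m) = gamma(m).
Pure AR (q = 0): c_0 = sigma^2 = 2, c_k = 0 for k >= 1.
Equations for k = 0, 1, 2 (AR order 2, c_2 = 0):
  (E0) gamma(0) = phi_1 gamma(1) + phi_2 gamma(2) + c_0
  (E1) gamma(1) = phi_1 gamma(0) + phi_2 gamma(1) + c_1
  (E2) gamma(2) = phi_1 gamma(1) + phi_2 gamma(0)
From (E1): gamma(1) = A gamma(0) + B with
  A = phi_1 / (1 - phi_2) = -0.63 / 1.131 = -0.557029,   B = c_1 / (1 - phi_2) = 0 / 1.131 = 0.
Insert (E2) into (E0): gamma(0) (1 - phi_2^2) = phi_1 (1 + phi_2) gamma(1) + c_0.
  phi_1 (1 + phi_2) = (-0.63)(0.869) = -0.54747,   1 - phi_2^2 = 0.982839.
Replace gamma(1) by A gamma(0) + B and collect gamma(0):
  gamma(0) [0.982839 - (-0.54747)(-0.557029)] = c_0 = 2
  gamma(0) * 0.677882 = 2
  gamma(0) = 2 / 0.677882 = 2.950365.
  gamma(1) = A gamma(0) = (-0.557029)(2.950365) = -1.643439.
  gamma(2) = phi_1 gamma(1) + phi_2 gamma(0) = (-0.63)(-1.643439) + (-0.131)(2.950365) = 0.648869.
Therefore gamma(2) = 0.6489 (to 4 decimal places).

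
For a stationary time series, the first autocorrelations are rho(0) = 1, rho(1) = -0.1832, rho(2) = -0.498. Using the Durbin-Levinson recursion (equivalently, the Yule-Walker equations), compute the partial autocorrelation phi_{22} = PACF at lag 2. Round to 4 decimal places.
\phi_{22} = -0.5500

The PACF at lag k is phi_{kk}, the last component of the solution
to the Yule-Walker system G_k phi = r_k where
  (G_k)_{ij} = rho(|i - j|), (r_k)_i = rho(i), i,j = 1..k.
Equivalently, Durbin-Levinson gives phi_{kk} iteratively:
  phi_{11} = rho(1)
  phi_{kk} = [rho(k) - sum_{j=1..k-1} phi_{k-1,j} rho(k-j)]
            / [1 - sum_{j=1..k-1} phi_{k-1,j} rho(j)],
  phi_{k,j} = phi_{k-1,j} - phi_{kk} phi_{k-1,k-j},  j = 1..k-1.
Step k = 1:
  phi_11 = rho(1) = -0.1832.
Step k = 2:
  phi_22 = [rho(2) - phi_11 rho(1)] / [1 - phi_11 rho(1)] = [-0.498 - (-0.1832)(-0.1832)] / [1 - (-0.1832)(-0.1832)]
         = -0.53156224 / 0.96643776 = -0.55.
Therefore phi_{22} = -0.5500.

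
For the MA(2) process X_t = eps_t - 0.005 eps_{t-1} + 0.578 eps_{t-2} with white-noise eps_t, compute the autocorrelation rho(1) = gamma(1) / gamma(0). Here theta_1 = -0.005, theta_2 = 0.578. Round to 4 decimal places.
\rho(1) = -0.0059

For an MA(q) process with theta_0 = 1, the autocovariance is
  gamma(k) = sigma^2 * sum_{i=0..q-k} theta_i * theta_{i+k},
and rho(k) = gamma(k) / gamma(0). Sigma^2 cancels.
  numerator   = (1)*(-0.005) + (-0.005)*(0.578) = -0.00789.
  denominator = (1)^2 + (-0.005)^2 + (0.578)^2 = 1.334109.
  rho(1) = -0.00789 / 1.334109 = -0.0059.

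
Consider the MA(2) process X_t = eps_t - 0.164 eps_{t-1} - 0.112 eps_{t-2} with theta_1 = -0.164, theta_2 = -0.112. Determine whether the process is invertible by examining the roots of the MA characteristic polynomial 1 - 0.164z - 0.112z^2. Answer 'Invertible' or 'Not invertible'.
\text{Invertible}

The MA(q) characteristic polynomial is P(z) = 1 - 0.164z - 0.112z^2.
Invertibility requires all roots to lie outside the unit circle, i.e. |z| > 1 for every root.
Set 1 + (-0.164) z + (-0.112) z^2 = 0, i.e. a z^2 + b z + c = 0 with a = -0.112, b = -0.164, c = 1.
Discriminant D = b^2 - 4ac = (-0.164)^2 - 4*(-0.112)*1 = 0.026896 - (-0.448) = 0.474896.
D >= 0, so the roots are real: z = (-b +/- sqrt(D)) / (2a) = (0.164 +/- 0.689127) / (-0.224).
  z_1 = (0.164 + 0.689127) / (-0.224) = -3.8086,   |z_1| = 3.8086.
  z_2 = (0.164 - 0.689127) / (-0.224) = 2.3443,   |z_2| = 2.3443.
Moduli of all roots: 3.8086, 2.3443.
All moduli strictly greater than 1? Yes.
Verdict: Invertible.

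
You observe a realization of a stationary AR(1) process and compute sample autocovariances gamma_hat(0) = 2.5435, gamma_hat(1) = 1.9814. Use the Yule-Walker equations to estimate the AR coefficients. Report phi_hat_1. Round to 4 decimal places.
\hat\phi_{1} = 0.7790

The Yule-Walker equations for an AR(p) process read, in matrix form,
  Gamma_p phi = r_p,   with   (Gamma_p)_{ij} = gamma(|i - j|),
                       (r_p)_i = gamma(i),   i,j = 1..p.
Substitute the sample gammas (Toeplitz matrix and right-hand side of size 1):
  Gamma_p = [[2.5435]]
  r_p     = [1.9814]
With p = 1 this is the single equation gamma(0) phi_1 = gamma(1):
  phi_hat_1 = gamma(1) / gamma(0) = 1.9814 / 2.5435 = 0.7790.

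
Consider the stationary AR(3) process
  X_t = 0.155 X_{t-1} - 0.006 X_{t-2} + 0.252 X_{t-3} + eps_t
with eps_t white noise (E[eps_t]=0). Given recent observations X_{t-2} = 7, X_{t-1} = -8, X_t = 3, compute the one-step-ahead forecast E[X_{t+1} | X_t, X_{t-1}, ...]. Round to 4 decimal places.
E[X_{t+1} \mid \mathcal F_t] = 2.2770

For an AR(p) model X_t = c + sum_i phi_i X_{t-i} + eps_t, the
one-step-ahead conditional mean is
  E[X_{t+1} | X_t, ...] = c + sum_i phi_i X_{t+1-i}.
Substitute known values:
  E[X_{t+1} | ...] = (0.155) * (3) + (-0.006) * (-8) + (0.252) * (7)
                   = 2.2770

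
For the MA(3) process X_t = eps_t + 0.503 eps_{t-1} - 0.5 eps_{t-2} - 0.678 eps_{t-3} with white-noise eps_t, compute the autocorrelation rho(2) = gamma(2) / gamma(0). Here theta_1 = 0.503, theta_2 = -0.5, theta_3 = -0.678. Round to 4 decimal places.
\rho(2) = -0.4285

For an MA(q) process with theta_0 = 1, the autocovariance is
  gamma(k) = sigma^2 * sum_{i=0..q-k} theta_i * theta_{i+k},
and rho(k) = gamma(k) / gamma(0). Sigma^2 cancels.
  numerator   = (1)*(-0.5) + (0.503)*(-0.678) = -0.841034.
  denominator = (1)^2 + (0.503)^2 + (-0.5)^2 + (-0.678)^2 = 1.962693.
  rho(2) = -0.841034 / 1.962693 = -0.4285.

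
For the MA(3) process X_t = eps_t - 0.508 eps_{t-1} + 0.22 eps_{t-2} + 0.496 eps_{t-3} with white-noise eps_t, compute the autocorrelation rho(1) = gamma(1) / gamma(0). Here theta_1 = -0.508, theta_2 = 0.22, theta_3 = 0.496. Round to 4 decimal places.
\rho(1) = -0.3289

For an MA(q) process with theta_0 = 1, the autocovariance is
  gamma(k) = sigma^2 * sum_{i=0..q-k} theta_i * theta_{i+k},
and rho(k) = gamma(k) / gamma(0). Sigma^2 cancels.
  numerator   = (1)*(-0.508) + (-0.508)*(0.22) + (0.22)*(0.496) = -0.51064.
  denominator = (1)^2 + (-0.508)^2 + (0.22)^2 + (0.496)^2 = 1.55248.
  rho(1) = -0.51064 / 1.55248 = -0.3289.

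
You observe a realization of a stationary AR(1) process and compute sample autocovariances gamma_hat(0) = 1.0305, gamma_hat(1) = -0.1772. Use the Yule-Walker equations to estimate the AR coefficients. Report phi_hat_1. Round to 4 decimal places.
\hat\phi_{1} = -0.1720

The Yule-Walker equations for an AR(p) process read, in matrix form,
  Gamma_p phi = r_p,   with   (Gamma_p)_{ij} = gamma(|i - j|),
                       (r_p)_i = gamma(i),   i,j = 1..p.
Substitute the sample gammas (Toeplitz matrix and right-hand side of size 1):
  Gamma_p = [[1.0305]]
  r_p     = [-0.1772]
With p = 1 this is the single equation gamma(0) phi_1 = gamma(1):
  phi_hat_1 = gamma(1) / gamma(0) = -0.1772 / 1.0305 = -0.1720.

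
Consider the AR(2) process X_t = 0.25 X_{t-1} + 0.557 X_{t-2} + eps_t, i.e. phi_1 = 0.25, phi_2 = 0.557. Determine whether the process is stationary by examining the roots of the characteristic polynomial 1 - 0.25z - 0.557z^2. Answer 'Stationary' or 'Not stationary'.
\text{Stationary}

The AR(p) characteristic polynomial is P(z) = 1 - 0.25z - 0.557z^2.
Stationarity requires all roots to lie outside the unit circle, i.e. |z| > 1 for every root.
Set 1 + (-0.25) z + (-0.557) z^2 = 0, i.e. a z^2 + b z + c = 0 with a = -0.557, b = -0.25, c = 1.
Discriminant D = b^2 - 4ac = (-0.25)^2 - 4*(-0.557)*1 = 0.0625 - (-2.228) = 2.2905.
D >= 0, so the roots are real: z = (-b +/- sqrt(D)) / (2a) = (0.25 +/- 1.51344) / (-1.114).
  z_1 = (0.25 + 1.51344) / (-1.114) = -1.583,   |z_1| = 1.583.
  z_2 = (0.25 - 1.51344) / (-1.114) = 1.1341,   |z_2| = 1.1341.
Moduli of all roots: 1.5830, 1.1341.
All moduli strictly greater than 1? Yes.
Verdict: Stationary.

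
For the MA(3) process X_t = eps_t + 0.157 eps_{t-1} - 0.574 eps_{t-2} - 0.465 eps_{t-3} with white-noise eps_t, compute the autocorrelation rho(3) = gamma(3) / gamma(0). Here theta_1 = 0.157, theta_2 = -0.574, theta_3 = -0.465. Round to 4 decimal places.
\rho(3) = -0.2961

For an MA(q) process with theta_0 = 1, the autocovariance is
  gamma(k) = sigma^2 * sum_{i=0..q-k} theta_i * theta_{i+k},
and rho(k) = gamma(k) / gamma(0). Sigma^2 cancels.
  numerator   = (1)*(-0.465) = -0.465.
  denominator = (1)^2 + (0.157)^2 + (-0.574)^2 + (-0.465)^2 = 1.57035.
  rho(3) = -0.465 / 1.57035 = -0.2961.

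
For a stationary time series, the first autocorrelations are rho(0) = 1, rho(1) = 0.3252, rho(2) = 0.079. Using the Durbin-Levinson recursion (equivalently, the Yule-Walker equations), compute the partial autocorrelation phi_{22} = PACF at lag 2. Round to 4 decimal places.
\phi_{22} = -0.0299

The PACF at lag k is phi_{kk}, the last component of the solution
to the Yule-Walker system G_k phi = r_k where
  (G_k)_{ij} = rho(|i - j|), (r_k)_i = rho(i), i,j = 1..k.
Equivalently, Durbin-Levinson gives phi_{kk} iteratively:
  phi_{11} = rho(1)
  phi_{kk} = [rho(k) - sum_{j=1..k-1} phi_{k-1,j} rho(k-j)]
            / [1 - sum_{j=1..k-1} phi_{k-1,j} rho(j)],
  phi_{k,j} = phi_{k-1,j} - phi_{kk} phi_{k-1,k-j},  j = 1..k-1.
Step k = 1:
  phi_11 = rho(1) = 0.3252.
Step k = 2:
  phi_22 = [rho(2) - phi_11 rho(1)] / [1 - phi_11 rho(1)] = [0.079 - (0.3252)(0.3252)] / [1 - (0.3252)(0.3252)]
         = -0.02675504 / 0.89424496 = -0.0299.
Therefore phi_{22} = -0.0299.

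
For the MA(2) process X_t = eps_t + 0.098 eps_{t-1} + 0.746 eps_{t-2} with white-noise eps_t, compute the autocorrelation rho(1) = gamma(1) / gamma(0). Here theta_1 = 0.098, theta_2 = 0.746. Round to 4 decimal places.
\rho(1) = 0.1093

For an MA(q) process with theta_0 = 1, the autocovariance is
  gamma(k) = sigma^2 * sum_{i=0..q-k} theta_i * theta_{i+k},
and rho(k) = gamma(k) / gamma(0). Sigma^2 cancels.
  numerator   = (1)*(0.098) + (0.098)*(0.746) = 0.171108.
  denominator = (1)^2 + (0.098)^2 + (0.746)^2 = 1.56612.
  rho(1) = 0.171108 / 1.56612 = 0.1093.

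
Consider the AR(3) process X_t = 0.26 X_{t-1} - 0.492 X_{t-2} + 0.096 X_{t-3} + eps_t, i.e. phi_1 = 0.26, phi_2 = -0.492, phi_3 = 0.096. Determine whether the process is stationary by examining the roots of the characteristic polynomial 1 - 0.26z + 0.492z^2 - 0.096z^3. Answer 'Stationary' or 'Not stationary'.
\text{Stationary}

The AR(p) characteristic polynomial is P(z) = 1 - 0.26z + 0.492z^2 - 0.096z^3.
Stationarity requires all roots to lie outside the unit circle, i.e. |z| > 1 for every root.
Degree 3: look for a simple real root z0 first, then factor out (1 - z/z0) and solve the remaining quadratic.
Testing z0 = 5: P(5) = 1 + (-0.26)(5) + (0.492)(5)^2 + (-0.096)(5)^3
  = 1 + (-1.3) + (12.3) + (-12) = 0.  So z_0 = 5 is a root, |z_0| = 5.
Divide out the factor (1 - 0.2 z) = (1 - z/z0) (since 1/z0 = 0.2):
  P(z) = (1 - 0.2 z)(1 + (-0.06) z + (0.48) z^2)
  [check: z-coef -0.06 - (0.2) = -0.26; z^2-coef 0.48 - (0.2)(-0.06) = 0.492; z^3-coef -(0.2)(0.48) = -0.096.]
Remaining roots from the quadratic factor 1 + (-0.06) z + (0.48) z^2:
  Set 1 + (-0.06) z + (0.48) z^2 = 0, i.e. a z^2 + b z + c = 0 with a = 0.48, b = -0.06, c = 1.
  Discriminant D = b^2 - 4ac = (-0.06)^2 - 4*(0.48)*1 = 0.0036 - (1.92) = -1.9164.
  D < 0, so the roots are the complex-conjugate pair z = (-b +/- i sqrt(-D)) / (2a) = 0.0625 +/- 1.442i.
  For a conjugate pair |z|^2 = z * conj(z) = (product of roots) = c/a = 1/(0.48) = 2.083333, so |z| = sqrt(2.083333) = 1.4434 for both roots.
Moduli of all roots: 5.0000, 1.4434, 1.4434.
All moduli strictly greater than 1? Yes.
Verdict: Stationary.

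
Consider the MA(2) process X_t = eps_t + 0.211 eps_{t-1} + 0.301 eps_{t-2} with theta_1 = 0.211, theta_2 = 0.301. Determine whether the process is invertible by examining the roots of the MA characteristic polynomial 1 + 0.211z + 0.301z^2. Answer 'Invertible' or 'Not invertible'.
\text{Invertible}

The MA(q) characteristic polynomial is P(z) = 1 + 0.211z + 0.301z^2.
Invertibility requires all roots to lie outside the unit circle, i.e. |z| > 1 for every root.
Set 1 + (0.211) z + (0.301) z^2 = 0, i.e. a z^2 + b z + c = 0 with a = 0.301, b = 0.211, c = 1.
Discriminant D = b^2 - 4ac = (0.211)^2 - 4*(0.301)*1 = 0.044521 - (1.204) = -1.159479.
D < 0, so the roots are the complex-conjugate pair z = (-b +/- i sqrt(-D)) / (2a) = -0.3505 +/- 1.7887i.
For a conjugate pair |z|^2 = z * conj(z) = (product of roots) = c/a = 1/(0.301) = 3.322259, so |z| = sqrt(3.322259) = 1.8227 for both roots.
Moduli of all roots: 1.8227, 1.8227.
All moduli strictly greater than 1? Yes.
Verdict: Invertible.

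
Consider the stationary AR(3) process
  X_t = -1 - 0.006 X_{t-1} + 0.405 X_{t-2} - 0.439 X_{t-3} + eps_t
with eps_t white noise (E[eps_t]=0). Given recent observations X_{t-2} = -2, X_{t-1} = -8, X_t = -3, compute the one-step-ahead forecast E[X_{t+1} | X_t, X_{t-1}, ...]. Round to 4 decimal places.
E[X_{t+1} \mid \mathcal F_t] = -3.3440

For an AR(p) model X_t = c + sum_i phi_i X_{t-i} + eps_t, the
one-step-ahead conditional mean is
  E[X_{t+1} | X_t, ...] = c + sum_i phi_i X_{t+1-i}.
Substitute known values:
  E[X_{t+1} | ...] = -1 + (-0.006) * (-3) + (0.405) * (-8) + (-0.439) * (-2)
                   = -3.3440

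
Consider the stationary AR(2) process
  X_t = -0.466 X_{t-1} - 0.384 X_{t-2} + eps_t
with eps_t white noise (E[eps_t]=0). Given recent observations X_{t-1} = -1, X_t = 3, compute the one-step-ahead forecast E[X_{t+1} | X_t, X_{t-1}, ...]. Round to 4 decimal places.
E[X_{t+1} \mid \mathcal F_t] = -1.0140

For an AR(p) model X_t = c + sum_i phi_i X_{t-i} + eps_t, the
one-step-ahead conditional mean is
  E[X_{t+1} | X_t, ...] = c + sum_i phi_i X_{t+1-i}.
Substitute known values:
  E[X_{t+1} | ...] = (-0.466) * (3) + (-0.384) * (-1)
                   = -1.0140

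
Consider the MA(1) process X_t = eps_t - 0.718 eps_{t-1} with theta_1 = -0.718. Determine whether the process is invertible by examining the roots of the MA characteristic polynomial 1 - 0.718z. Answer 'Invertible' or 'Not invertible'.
\text{Invertible}

The MA(q) characteristic polynomial is P(z) = 1 - 0.718z.
Invertibility requires all roots to lie outside the unit circle, i.e. |z| > 1 for every root.
This is linear in z: 1 + (-0.718) z = 0  =>  z = -1/(-0.718) = 1.392758,  |z| = 1.392758.
Moduli of all roots: 1.3928.
All moduli strictly greater than 1? Yes.
Verdict: Invertible.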